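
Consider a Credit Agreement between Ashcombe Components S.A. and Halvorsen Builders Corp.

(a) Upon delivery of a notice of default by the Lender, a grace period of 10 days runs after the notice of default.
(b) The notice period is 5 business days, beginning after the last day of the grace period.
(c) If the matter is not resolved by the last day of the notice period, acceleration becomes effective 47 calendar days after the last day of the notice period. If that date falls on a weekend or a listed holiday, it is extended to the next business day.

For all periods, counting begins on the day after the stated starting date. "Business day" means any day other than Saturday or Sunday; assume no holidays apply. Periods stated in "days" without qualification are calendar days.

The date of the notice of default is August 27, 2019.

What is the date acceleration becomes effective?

October 30, 2019

The last day of the grace period: 10 calendar days after August 27, 2019 is September 6, 2019.
The last day of the notice period: 5 business days after Friday, September 6, 2019, skipping weekends — Sep 9, Sep 10, Sep 11, Sep 12, Sep 13 — lands on Friday, September 13, 2019.
Adding 47 calendar days to September 13, 2019 gives October 30, 2019, which is the date acceleration becomes effective. October 30, 2019 is a Wednesday, so no roll-forward applies.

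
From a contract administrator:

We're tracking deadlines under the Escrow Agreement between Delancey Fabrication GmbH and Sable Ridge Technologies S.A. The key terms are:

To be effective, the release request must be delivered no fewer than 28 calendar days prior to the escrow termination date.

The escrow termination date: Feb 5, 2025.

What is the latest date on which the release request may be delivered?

Jan 8, 2025

Feb 5, 2025 minus 28 days is Jan 8, 2025.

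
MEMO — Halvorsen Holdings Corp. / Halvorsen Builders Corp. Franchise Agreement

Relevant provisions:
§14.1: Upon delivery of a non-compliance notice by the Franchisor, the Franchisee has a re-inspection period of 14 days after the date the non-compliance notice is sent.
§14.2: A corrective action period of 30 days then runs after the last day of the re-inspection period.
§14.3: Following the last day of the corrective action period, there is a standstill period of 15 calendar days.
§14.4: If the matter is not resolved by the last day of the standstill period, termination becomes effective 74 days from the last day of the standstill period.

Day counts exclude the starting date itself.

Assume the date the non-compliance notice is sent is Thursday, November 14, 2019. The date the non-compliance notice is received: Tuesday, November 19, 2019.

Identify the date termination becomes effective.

The last day of the re-inspection period: November 14, 2019 + 14 days = November 28, 2019.
The last day of the corrective action period: 30 calendar days after November 28, 2019 is December 28, 2019.
The last day of the standstill period: December 28, 2019 + 15 days = January 12, 2020.
The date termination becomes effective: January 12, 2020 + 74 days = March 26, 2020.

March 26, 2020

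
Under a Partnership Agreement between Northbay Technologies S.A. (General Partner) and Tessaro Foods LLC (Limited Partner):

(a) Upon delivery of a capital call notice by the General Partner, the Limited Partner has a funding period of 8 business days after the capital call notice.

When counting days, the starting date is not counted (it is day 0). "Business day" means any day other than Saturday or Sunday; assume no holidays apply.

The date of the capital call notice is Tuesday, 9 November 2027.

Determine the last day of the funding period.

The last day of the funding period: counting 8 business days from Tuesday, 9 November 2027 (Nov 10, Nov 11, Nov 12, Nov 15, Nov 16, Nov 17, Nov 18, Nov 19, skipping weekends) reaches Friday, 19 November 2027.

19 November 2027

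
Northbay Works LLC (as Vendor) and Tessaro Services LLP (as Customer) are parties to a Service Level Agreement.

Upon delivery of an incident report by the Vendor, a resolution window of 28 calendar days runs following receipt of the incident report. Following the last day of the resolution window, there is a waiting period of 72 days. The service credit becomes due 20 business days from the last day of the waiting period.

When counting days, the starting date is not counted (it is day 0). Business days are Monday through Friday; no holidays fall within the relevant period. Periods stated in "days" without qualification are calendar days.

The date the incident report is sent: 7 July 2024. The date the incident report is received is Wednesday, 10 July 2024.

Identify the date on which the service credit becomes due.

15 November 2024

The last day of the resolution window: 10 July 2024 + 28 days = 7 August 2024.
The last day of the waiting period: 72 calendar days after 7 August 2024 is 18 October 2024.
The date on which the service credit becomes due: 20 business days after Friday, 18 October 2024, skipping weekends — Oct 21, Oct 22, Oct 23, Oct 24, …, Nov 13, Nov 14, Nov 15 — lands on Friday, 15 November 2024.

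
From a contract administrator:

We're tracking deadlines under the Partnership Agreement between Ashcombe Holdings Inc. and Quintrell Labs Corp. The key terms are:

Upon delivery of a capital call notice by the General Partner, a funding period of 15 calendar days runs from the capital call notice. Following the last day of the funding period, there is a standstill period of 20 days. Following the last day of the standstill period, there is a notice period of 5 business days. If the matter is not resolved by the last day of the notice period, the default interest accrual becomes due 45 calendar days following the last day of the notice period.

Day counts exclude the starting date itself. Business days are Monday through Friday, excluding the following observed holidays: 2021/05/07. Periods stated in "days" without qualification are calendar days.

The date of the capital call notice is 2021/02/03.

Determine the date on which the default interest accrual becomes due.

2021/05/01

The last day of the funding period: 15 calendar days after 2021/02/03 is 2021/02/18.
Adding 20 calendar days to 2021/02/18 gives 2021/03/10, which is the last day of the standstill period.
The last day of the notice period: counting 5 business days from Wednesday, 2021/03/10 (Mar 11, Mar 12, Mar 15, Mar 16, Mar 17, skipping weekends) reaches Wednesday, 2021/03/17.
Adding 45 calendar days to 2021/03/17 gives 2021/05/01, which is the date on which the default interest accrual becomes due.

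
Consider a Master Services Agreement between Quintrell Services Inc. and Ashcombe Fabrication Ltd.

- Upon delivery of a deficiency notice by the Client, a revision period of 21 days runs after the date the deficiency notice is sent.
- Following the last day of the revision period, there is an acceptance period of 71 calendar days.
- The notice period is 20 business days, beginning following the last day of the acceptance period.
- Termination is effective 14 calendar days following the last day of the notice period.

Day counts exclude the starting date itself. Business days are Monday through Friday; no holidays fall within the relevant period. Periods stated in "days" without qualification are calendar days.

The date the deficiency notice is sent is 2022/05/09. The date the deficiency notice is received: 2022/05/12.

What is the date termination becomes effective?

2022/09/20

The last day of the revision period: 2022/05/09 + 21 days = 2022/05/30.
The last day of the acceptance period: 2022/05/30 + 71 days = 2022/08/09.
The last day of the notice period: counting 20 business days from Tuesday, 2022/08/09 (Aug 10, Aug 11, Aug 12, Aug 15, …, Sep 2, Sep 5, Sep 6, skipping weekends) reaches Tuesday, 2022/09/06.
Adding 14 calendar days to 2022/09/06 gives 2022/09/20, which is the date termination becomes effective.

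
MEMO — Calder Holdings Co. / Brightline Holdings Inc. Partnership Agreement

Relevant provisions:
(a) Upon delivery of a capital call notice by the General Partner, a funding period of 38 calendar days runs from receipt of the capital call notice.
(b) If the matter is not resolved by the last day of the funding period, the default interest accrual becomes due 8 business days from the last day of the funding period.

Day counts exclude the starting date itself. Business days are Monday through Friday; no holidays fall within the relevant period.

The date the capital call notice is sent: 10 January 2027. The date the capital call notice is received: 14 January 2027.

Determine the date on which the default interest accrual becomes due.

3 March 2027

The last day of the funding period: 38 calendar days after 14 January 2027 is 21 February 2027.
The date on which the default interest accrual becomes due: 8 business days after Sunday, 21 February 2027, skipping weekends — Feb 22, Feb 23, Feb 24, Feb 25, Feb 26, Mar 1, Mar 2, Mar 3 — lands on Wednesday, 3 March 2027.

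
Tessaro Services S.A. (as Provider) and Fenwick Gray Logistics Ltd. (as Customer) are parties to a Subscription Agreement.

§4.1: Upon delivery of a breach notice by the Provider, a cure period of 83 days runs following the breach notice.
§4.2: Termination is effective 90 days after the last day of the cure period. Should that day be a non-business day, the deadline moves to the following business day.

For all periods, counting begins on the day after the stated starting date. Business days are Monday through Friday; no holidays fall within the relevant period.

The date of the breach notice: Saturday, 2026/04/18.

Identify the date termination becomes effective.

Adding 83 calendar days to 2026/04/18 gives 2026/07/10, which is the last day of the cure period.
The date termination becomes effective: 2026/07/10 + 90 days = 2026/10/08. 2026/10/08 is a Thursday, so no roll-forward applies.

2026/10/08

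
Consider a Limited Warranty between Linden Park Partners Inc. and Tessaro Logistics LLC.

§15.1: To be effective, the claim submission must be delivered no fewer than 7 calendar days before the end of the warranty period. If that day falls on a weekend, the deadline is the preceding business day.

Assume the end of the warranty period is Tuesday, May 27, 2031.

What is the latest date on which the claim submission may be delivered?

May 20, 2031

May 27, 2031 minus 7 days is May 20, 2031. That is a Tuesday, so no adjustment is needed.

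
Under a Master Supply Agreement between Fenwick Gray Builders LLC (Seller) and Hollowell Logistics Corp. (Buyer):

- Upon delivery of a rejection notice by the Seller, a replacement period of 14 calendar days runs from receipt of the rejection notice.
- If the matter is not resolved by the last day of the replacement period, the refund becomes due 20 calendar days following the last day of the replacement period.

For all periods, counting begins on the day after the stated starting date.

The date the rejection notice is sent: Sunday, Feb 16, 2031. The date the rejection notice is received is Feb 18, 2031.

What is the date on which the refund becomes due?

Mar 24, 2031

The last day of the replacement period: 14 calendar days after Feb 18, 2031 is Mar 4, 2031.
The date on which the refund becomes due: 20 calendar days after Mar 4, 2031 is Mar 24, 2031.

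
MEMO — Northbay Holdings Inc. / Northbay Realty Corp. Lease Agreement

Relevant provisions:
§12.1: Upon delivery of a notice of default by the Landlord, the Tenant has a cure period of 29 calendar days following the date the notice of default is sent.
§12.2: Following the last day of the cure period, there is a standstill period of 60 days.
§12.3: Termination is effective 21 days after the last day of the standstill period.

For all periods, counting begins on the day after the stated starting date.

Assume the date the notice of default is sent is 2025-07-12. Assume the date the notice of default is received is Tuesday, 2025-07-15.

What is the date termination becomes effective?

Adding 29 calendar days to 2025-07-12 gives 2025-08-10, which is the last day of the cure period.
The last day of the standstill period: 2025-08-10 + 60 days = 2025-10-09.
The date termination becomes effective: 21 calendar days after 2025-10-09 is 2025-10-30.

2025-10-30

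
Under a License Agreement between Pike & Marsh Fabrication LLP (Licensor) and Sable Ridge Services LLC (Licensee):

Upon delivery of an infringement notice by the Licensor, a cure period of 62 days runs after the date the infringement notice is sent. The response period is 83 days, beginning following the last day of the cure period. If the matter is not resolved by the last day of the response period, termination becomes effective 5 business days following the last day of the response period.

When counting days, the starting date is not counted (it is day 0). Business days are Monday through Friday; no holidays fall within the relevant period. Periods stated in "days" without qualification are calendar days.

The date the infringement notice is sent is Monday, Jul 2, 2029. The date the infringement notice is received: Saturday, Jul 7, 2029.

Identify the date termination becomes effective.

The last day of the cure period: Jul 2, 2029 + 62 days = Sep 2, 2029.
Adding 83 calendar days to Sep 2, 2029 gives Nov 24, 2029, which is the last day of the response period.
The date termination becomes effective: 5 business days after Saturday, Nov 24, 2029, skipping weekends — Nov 26, Nov 27, Nov 28, Nov 29, Nov 30 — lands on Friday, Nov 30, 2029.

Nov 30, 2029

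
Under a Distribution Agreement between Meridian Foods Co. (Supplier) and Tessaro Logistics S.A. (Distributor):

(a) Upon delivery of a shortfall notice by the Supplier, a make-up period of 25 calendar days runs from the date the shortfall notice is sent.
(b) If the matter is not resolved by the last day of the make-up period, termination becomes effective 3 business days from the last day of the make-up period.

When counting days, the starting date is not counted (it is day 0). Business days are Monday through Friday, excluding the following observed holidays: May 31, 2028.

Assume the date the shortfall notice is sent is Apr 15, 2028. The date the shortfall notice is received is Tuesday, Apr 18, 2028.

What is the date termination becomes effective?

May 15, 2028

The last day of the make-up period: 25 calendar days after Apr 15, 2028 is May 10, 2028.
From Wednesday, May 10, 2028, 3 business days (May 11, May 12, May 15, skipping weekends) brings us to Monday, May 15, 2028, which is the date termination becomes effective.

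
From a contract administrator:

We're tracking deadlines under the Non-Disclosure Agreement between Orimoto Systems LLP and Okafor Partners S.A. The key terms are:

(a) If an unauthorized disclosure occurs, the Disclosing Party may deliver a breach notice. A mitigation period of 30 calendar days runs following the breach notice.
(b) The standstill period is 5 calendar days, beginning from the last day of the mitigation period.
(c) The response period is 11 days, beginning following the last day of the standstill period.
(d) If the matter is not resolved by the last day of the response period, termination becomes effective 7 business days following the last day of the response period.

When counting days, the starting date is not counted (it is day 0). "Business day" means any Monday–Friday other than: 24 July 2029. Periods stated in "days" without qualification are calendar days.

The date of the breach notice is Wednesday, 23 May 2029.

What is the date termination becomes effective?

17 July 2029

The last day of the mitigation period: 30 calendar days after 23 May 2029 is 22 June 2029.
The last day of the standstill period: 5 calendar days after 22 June 2029 is 27 June 2029.
The last day of the response period: 27 June 2029 + 11 days = 8 July 2029.
The date termination becomes effective: 7 business days after Sunday, 8 July 2029, skipping weekends — Jul 9, Jul 10, Jul 11, Jul 12, Jul 13, Jul 16, Jul 17 — lands on Tuesday, 17 July 2029.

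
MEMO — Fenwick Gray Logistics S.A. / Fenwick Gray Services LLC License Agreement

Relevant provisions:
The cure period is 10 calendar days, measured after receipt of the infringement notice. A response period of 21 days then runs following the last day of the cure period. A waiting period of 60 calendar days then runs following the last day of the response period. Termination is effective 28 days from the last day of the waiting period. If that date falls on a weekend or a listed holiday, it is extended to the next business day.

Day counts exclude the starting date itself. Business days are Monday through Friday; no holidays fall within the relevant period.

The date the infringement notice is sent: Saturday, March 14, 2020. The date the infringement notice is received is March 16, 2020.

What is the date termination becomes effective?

July 13, 2020

Adding 10 calendar days to March 16, 2020 gives March 26, 2020, which is the last day of the cure period.
The last day of the response period: 21 calendar days after March 26, 2020 is April 16, 2020.
The last day of the waiting period: April 16, 2020 + 60 days = June 15, 2020.
The date termination becomes effective: June 15, 2020 + 28 days = July 13, 2020. July 13, 2020 is a Monday, so no roll-forward applies.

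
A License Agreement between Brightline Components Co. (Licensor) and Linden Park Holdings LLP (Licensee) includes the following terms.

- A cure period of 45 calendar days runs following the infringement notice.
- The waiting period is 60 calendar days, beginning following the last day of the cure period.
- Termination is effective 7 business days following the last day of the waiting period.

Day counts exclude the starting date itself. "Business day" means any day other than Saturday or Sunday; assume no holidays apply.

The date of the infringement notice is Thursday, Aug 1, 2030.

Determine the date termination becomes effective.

Adding 45 calendar days to Aug 1, 2030 gives Sep 15, 2030, which is the last day of the cure period.
The last day of the waiting period: 60 calendar days after Sep 15, 2030 is Nov 14, 2030.
The date termination becomes effective: counting 7 business days from Thursday, Nov 14, 2030 (Nov 15, Nov 18, Nov 19, Nov 20, Nov 21, Nov 22, Nov 25, skipping weekends) reaches Monday, Nov 25, 2030.

Nov 25, 2030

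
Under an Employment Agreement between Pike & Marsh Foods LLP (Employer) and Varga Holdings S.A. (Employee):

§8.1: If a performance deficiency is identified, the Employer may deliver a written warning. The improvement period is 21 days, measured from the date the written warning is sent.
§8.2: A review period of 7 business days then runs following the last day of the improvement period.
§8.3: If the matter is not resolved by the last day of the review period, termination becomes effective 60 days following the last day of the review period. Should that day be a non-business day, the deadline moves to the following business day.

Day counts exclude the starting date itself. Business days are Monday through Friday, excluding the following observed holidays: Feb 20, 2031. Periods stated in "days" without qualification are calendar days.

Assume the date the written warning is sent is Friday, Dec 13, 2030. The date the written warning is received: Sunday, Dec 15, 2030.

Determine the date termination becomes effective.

The last day of the improvement period: 21 calendar days after Dec 13, 2030 is Jan 3, 2031.
From Friday, Jan 3, 2031, 7 business days (Jan 6, Jan 7, Jan 8, Jan 9, Jan 10, Jan 13, Jan 14, skipping weekends) brings us to Tuesday, Jan 14, 2031, which is the last day of the review period.
The date termination becomes effective: 60 calendar days after Jan 14, 2031 is Mar 15, 2031. That falls on a Saturday, so it rolls to the next business day, Monday, Mar 17, 2031.

Mar 17, 2031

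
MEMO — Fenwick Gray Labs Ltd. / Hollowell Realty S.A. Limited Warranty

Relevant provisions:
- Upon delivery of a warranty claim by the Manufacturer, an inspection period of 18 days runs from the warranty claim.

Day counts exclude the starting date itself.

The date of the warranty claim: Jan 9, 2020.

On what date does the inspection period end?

Adding 18 calendar days to Jan 9, 2020 gives Jan 27, 2020, which is the last day of the inspection period.

Jan 27, 2020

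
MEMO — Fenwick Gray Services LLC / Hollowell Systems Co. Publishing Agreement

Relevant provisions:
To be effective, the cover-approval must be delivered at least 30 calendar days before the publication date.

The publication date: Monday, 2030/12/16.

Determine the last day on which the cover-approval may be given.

2030/11/16

Counting back 30 calendar days from 2030/12/16 gives 2030/11/16.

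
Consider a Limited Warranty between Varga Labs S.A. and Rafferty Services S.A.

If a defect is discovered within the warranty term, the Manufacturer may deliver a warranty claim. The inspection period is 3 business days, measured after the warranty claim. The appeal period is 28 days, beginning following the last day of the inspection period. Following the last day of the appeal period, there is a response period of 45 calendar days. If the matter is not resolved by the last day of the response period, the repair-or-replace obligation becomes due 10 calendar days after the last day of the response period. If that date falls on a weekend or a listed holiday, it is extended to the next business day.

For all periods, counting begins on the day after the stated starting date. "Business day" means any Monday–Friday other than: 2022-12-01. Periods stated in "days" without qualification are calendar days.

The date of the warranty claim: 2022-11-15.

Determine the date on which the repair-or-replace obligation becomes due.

The last day of the inspection period: counting 3 business days from Tuesday, 2022-11-15 (Nov 16, Nov 17, Nov 18, skipping weekends) reaches Friday, 2022-11-18.
Adding 28 calendar days to 2022-11-18 gives 2022-12-16, which is the last day of the appeal period.
The last day of the response period: 2022-12-16 + 45 days = 2023-01-30.
Adding 10 calendar days to 2023-01-30 gives 2023-02-09, which is the date on which the repair-or-replace obligation becomes due. 2023-02-09 is a Thursday and is not a listed holiday, so no roll-forward applies.

2023-02-09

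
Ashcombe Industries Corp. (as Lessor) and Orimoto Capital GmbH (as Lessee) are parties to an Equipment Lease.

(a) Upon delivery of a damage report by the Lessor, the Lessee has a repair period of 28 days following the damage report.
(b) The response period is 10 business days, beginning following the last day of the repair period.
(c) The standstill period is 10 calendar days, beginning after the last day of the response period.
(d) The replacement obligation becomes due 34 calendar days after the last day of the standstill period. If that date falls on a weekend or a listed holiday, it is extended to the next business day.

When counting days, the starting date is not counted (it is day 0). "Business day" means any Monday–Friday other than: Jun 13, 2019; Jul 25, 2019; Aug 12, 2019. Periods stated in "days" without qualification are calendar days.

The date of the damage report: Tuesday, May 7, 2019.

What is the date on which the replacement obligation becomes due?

Aug 2, 2019

Adding 28 calendar days to May 7, 2019 gives Jun 4, 2019, which is the last day of the repair period.
The last day of the response period: 10 business days after Tuesday, Jun 4, 2019, skipping weekends and the listed holiday on Jun 13 — Jun 5, Jun 6, Jun 7, Jun 10, Jun 11, Jun 12, Jun 14, Jun 17, Jun 18, Jun 19 — lands on Wednesday, Jun 19, 2019.
The last day of the standstill period: 10 calendar days after Jun 19, 2019 is Jun 29, 2019.
Adding 34 calendar days to Jun 29, 2019 gives Aug 2, 2019, which is the date on which the replacement obligation becomes due. Aug 2, 2019 is a Friday and is not a listed holiday, so no roll-forward applies.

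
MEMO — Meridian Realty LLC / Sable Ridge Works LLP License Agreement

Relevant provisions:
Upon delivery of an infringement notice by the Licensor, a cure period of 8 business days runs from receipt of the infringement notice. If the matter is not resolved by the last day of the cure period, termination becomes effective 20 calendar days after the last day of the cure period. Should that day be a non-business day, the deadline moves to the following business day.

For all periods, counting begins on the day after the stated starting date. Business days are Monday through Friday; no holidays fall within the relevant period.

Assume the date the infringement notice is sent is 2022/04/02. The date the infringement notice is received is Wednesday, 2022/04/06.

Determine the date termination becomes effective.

The last day of the cure period: 8 business days after Wednesday, 2022/04/06, skipping weekends — Apr 7, Apr 8, Apr 11, Apr 12, Apr 13, Apr 14, Apr 15, Apr 18 — lands on Monday, 2022/04/18.
The date termination becomes effective: 2022/04/18 + 20 days = 2022/05/08. That falls on a Sunday, so it rolls to the next business day, Monday, 2022/05/09.

2022/05/09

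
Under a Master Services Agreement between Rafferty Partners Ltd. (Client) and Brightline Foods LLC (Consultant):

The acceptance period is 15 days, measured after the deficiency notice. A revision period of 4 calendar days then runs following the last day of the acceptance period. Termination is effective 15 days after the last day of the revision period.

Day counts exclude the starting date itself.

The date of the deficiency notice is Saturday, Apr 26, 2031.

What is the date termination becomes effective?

May 30, 2031

The last day of the acceptance period: 15 calendar days after Apr 26, 2031 is May 11, 2031.
Adding 4 calendar days to May 11, 2031 gives May 15, 2031, which is the last day of the revision period.
The date termination becomes effective: May 15, 2031 + 15 days = May 30, 2031.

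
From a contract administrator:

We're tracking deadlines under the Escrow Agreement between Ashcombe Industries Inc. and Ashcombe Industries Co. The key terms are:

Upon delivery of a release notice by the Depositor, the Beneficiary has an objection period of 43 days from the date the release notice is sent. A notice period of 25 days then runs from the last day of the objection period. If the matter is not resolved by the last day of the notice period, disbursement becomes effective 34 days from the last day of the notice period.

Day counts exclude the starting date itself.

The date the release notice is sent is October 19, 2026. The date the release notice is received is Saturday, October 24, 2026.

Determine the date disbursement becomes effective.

The last day of the objection period: 43 calendar days after October 19, 2026 is December 1, 2026.
Adding 25 calendar days to December 1, 2026 gives December 26, 2026, which is the last day of the notice period.
The date disbursement becomes effective: December 26, 2026 + 34 days = January 29, 2027.

January 29, 2027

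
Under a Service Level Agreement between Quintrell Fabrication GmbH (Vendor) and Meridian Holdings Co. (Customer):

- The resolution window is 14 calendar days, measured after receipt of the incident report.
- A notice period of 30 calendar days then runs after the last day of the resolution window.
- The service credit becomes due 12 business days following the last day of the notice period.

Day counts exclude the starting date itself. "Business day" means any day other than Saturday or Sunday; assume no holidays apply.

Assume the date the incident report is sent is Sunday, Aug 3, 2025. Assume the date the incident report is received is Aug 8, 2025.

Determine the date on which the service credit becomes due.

The last day of the resolution window: 14 calendar days after Aug 8, 2025 is Aug 22, 2025.
The last day of the notice period: 30 calendar days after Aug 22, 2025 is Sep 21, 2025.
The date on which the service credit becomes due: counting 12 business days from Sunday, Sep 21, 2025 (Sep 22, Sep 23, Sep 24, Sep 25, …, Oct 3, Oct 6, Oct 7, skipping weekends) reaches Tuesday, Oct 7, 2025.

Oct 7, 2025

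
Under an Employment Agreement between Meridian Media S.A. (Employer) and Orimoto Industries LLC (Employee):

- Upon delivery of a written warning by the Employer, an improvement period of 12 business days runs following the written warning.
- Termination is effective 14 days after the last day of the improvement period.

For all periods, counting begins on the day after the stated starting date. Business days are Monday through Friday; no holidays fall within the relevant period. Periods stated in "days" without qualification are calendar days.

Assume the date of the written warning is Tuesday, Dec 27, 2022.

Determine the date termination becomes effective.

Jan 26, 2023

From Tuesday, Dec 27, 2022, 12 business days (Dec 28, Dec 29, Dec 30, Jan 2, …, Jan 10, Jan 11, Jan 12, skipping weekends) brings us to Thursday, Jan 12, 2023, which is the last day of the improvement period.
Adding 14 calendar days to Jan 12, 2023 gives Jan 26, 2023, which is the date termination becomes effective.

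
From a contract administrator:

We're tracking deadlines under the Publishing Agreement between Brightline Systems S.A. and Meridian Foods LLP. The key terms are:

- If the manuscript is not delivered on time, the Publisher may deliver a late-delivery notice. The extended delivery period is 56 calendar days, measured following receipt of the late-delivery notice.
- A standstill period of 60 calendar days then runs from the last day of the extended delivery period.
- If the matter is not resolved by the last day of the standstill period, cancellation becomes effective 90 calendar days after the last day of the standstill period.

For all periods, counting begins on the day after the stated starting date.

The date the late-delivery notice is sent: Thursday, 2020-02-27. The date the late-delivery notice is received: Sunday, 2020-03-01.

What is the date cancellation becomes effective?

The last day of the extended delivery period: 56 calendar days after 2020-03-01 is 2020-04-26.
Adding 60 calendar days to 2020-04-26 gives 2020-06-25, which is the last day of the standstill period.
The date cancellation becomes effective: 2020-06-25 + 90 days = 2020-09-23.

2020-09-23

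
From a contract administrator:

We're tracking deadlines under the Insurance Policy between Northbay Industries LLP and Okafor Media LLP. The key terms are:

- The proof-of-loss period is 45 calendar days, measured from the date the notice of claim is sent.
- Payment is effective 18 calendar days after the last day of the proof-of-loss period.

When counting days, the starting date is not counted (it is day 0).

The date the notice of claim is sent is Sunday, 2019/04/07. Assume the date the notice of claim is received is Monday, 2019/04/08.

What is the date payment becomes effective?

2019/06/09

The last day of the proof-of-loss period: 2019/04/07 + 45 days = 2019/05/22.
The date payment becomes effective: 2019/05/22 + 18 days = 2019/06/09.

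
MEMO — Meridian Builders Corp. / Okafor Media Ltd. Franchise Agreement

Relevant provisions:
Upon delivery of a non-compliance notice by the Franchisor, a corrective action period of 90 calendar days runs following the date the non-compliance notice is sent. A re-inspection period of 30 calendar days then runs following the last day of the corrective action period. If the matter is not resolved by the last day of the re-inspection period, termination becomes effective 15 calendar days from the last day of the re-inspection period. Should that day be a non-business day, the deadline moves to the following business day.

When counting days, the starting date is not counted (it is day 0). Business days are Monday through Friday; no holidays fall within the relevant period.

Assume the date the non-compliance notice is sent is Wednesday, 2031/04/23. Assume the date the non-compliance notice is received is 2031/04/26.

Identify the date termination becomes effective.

The last day of the corrective action period: 2031/04/23 + 90 days = 2031/07/22.
The last day of the re-inspection period: 30 calendar days after 2031/07/22 is 2031/08/21.
The date termination becomes effective: 15 calendar days after 2031/08/21 is 2031/09/05. 2031/09/05 is a Friday, so no roll-forward applies.

2031/09/05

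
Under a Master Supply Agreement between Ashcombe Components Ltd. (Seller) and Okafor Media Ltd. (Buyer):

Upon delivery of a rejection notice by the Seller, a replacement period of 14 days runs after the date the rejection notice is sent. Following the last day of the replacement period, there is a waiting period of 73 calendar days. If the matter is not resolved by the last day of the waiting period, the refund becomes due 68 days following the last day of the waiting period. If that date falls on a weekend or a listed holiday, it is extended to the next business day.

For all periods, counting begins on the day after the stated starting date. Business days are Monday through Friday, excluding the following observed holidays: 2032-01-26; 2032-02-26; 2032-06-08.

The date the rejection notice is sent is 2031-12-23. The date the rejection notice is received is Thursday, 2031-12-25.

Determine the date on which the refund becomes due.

The last day of the replacement period: 14 calendar days after 2031-12-23 is 2032-01-06.
Adding 73 calendar days to 2032-01-06 gives 2032-03-19, which is the last day of the waiting period.
Adding 68 calendar days to 2032-03-19 gives 2032-05-26, which is the date on which the refund becomes due. 2032-05-26 is a Wednesday and is not a listed holiday, so no roll-forward applies.

2032-05-26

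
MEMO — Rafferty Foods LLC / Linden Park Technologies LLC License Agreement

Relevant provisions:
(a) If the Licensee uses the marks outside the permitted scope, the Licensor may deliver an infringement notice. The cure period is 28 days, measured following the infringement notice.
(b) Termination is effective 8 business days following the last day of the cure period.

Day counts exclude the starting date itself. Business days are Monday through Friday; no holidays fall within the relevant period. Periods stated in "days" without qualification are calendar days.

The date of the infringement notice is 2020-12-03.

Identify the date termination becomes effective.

2021-01-12

The last day of the cure period: 2020-12-03 + 28 days = 2020-12-31.
The date termination becomes effective: counting 8 business days from Thursday, 2020-12-31 (Jan 1, Jan 4, Jan 5, Jan 6, Jan 7, Jan 8, Jan 11, Jan 12, skipping weekends) reaches Tuesday, 2021-01-12.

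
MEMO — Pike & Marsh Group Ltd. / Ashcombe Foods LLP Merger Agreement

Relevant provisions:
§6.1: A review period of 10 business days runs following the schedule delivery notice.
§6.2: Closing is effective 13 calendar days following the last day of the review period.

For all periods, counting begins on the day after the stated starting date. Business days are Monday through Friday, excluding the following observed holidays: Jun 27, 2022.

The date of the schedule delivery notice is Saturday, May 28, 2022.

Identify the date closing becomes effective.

The last day of the review period: 10 business days after Saturday, May 28, 2022, skipping weekends — May 30, May 31, Jun 1, Jun 2, Jun 3, Jun 6, Jun 7, Jun 8, Jun 9, Jun 10 — lands on Friday, Jun 10, 2022.
Adding 13 calendar days to Jun 10, 2022 gives Jun 23, 2022, which is the date closing becomes effective.

Jun 23, 2022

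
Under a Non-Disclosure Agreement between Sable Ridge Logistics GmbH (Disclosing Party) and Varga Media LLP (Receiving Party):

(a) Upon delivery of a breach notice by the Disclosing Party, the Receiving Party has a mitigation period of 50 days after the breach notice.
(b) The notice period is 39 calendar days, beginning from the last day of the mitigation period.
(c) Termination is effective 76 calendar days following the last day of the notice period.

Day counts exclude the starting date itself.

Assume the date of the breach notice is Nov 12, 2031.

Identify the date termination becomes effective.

Apr 25, 2032

The last day of the mitigation period: Nov 12, 2031 + 50 days = Jan 1, 2032.
The last day of the notice period: Jan 1, 2032 + 39 days = Feb 9, 2032.
The date termination becomes effective: 76 calendar days after Feb 9, 2032 is Apr 25, 2032.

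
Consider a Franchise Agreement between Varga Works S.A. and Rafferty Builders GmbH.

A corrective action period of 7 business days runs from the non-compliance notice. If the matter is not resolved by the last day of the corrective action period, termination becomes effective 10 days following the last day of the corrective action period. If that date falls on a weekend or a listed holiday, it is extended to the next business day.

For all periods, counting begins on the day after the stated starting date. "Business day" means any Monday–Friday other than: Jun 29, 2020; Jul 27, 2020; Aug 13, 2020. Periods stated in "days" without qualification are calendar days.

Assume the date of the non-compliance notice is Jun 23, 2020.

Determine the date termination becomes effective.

From Tuesday, Jun 23, 2020, 7 business days (Jun 24, Jun 25, Jun 26, Jun 30, Jul 1, Jul 2, Jul 3, skipping weekends and the listed holiday on Jun 29) brings us to Friday, Jul 3, 2020, which is the last day of the corrective action period.
The date termination becomes effective: 10 calendar days after Jul 3, 2020 is Jul 13, 2020. Jul 13, 2020 is a Monday and is not a listed holiday, so no roll-forward applies.

Jul 13, 2020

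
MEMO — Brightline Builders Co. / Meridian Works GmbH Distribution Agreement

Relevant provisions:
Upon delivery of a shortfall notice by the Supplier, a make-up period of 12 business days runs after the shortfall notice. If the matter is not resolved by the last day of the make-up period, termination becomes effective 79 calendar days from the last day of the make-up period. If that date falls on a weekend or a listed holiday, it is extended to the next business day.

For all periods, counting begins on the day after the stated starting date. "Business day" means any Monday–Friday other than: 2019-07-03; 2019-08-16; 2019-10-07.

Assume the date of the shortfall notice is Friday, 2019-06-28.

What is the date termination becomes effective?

The last day of the make-up period: counting 12 business days from Friday, 2019-06-28 (Jul 1, Jul 2, Jul 4, Jul 5, …, Jul 15, Jul 16, Jul 17, skipping weekends and the listed holiday on Jul 3) reaches Wednesday, 2019-07-17.
The date termination becomes effective: 2019-07-17 + 79 days = 2019-10-04. 2019-10-04 is a Friday and is not a listed holiday, so no roll-forward applies.

2019-10-04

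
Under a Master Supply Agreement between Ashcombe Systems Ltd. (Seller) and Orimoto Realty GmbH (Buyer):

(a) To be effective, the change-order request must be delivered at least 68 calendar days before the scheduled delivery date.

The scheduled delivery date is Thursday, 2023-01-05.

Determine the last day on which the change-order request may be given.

2022-10-29

2023-01-05 minus 68 days is 2022-10-29.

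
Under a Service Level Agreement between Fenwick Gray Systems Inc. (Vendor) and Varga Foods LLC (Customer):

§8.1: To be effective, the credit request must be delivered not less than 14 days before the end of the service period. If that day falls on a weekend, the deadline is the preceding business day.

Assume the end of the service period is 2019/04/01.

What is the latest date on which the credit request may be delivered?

2019/03/18

Counting back 14 calendar days from 2019/04/01 gives 2019/03/18. That is a Monday, so no adjustment is needed.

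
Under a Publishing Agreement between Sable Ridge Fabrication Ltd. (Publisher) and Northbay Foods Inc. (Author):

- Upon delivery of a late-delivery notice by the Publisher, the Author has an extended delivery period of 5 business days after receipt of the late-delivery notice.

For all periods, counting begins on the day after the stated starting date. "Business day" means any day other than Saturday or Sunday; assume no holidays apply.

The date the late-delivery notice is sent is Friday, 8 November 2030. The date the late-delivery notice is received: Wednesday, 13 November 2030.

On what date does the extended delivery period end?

20 November 2030

From Wednesday, 13 November 2030, 5 business days (Nov 14, Nov 15, Nov 18, Nov 19, Nov 20, skipping weekends) brings us to Wednesday, 20 November 2030, which is the last day of the extended delivery period.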